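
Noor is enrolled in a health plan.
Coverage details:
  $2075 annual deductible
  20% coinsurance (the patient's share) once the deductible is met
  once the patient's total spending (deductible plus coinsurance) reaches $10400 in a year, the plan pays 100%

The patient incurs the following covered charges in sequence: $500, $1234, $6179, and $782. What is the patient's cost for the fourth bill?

$156.40

Claim 1 ($500): fully absorbed by the deductible. Patient owes $500 (running OOP $500).
Claim 2 ($1234): fully absorbed by the deductible. Patient pays $1234; OOP now $1734.
Claim 3 ($6179): $341 to deductible, leaving $5838; 20% of $5838 = $1167.60. Cost to patient: $1508.60. OOP to date $3242.60.
Claim 4 ($782): 20% coinsurance on $782 = $156.40. Cost to patient: $156.40. OOP to date $3399.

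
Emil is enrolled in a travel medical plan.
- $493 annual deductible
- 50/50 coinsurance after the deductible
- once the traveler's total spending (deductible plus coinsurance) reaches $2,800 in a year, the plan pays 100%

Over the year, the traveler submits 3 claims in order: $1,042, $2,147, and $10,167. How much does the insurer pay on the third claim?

$9,208

Claim 1 ($1,042): $493 to deductible, leaving $549; coinsurance $549 × 50% = $274.50. Traveler owes $767.50 (running OOP $767.50). Insurer: $1,042 − $767.50 = $274.50.
Claim 2 ($2,147): deductible already satisfied, so traveler's share is 50% × $2,147 = $1,073.50. Traveler pays $1,073.50; OOP now $1,841. Insurer: $2,147 − $1,073.50 = $1,073.50.
Claim 3 ($10,167): 50% coinsurance on $10,167 = $5,083.50. OOP would hit $6,924.50 > $2,800, so the cap limits the traveler to $2,800 − $1,841 = $959. Insurer: $10,167 − $959 = $9,208.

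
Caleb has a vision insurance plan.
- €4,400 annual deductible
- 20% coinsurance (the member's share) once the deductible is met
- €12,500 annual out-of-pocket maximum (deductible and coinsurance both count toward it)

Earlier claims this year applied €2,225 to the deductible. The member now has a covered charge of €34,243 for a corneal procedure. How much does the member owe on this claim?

Deductible still to meet: €4,400 − €2,225 = €2,175.
After the €2,175 deductible portion, €34,243 − €2,175 = €32,068 is subject to coinsurance.
20% of €32,068 = €6,413.60 falls to the member.
So the member owes €2,175 + €6,413.60 = €8,588.60 before any cap.
Cumulative spending €2,225 + €8,588.60 = €10,813.60 stays under the €12,500 maximum.

€8,588.60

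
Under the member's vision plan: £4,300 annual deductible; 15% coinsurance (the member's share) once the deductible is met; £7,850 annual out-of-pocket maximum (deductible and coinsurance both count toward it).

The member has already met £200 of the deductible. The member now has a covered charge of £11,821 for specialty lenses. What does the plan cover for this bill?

£6,562.85

Remaining deductible: £4,300 − £200 = £4,100.
After the £4,100 deductible portion, £11,821 − £4,100 = £7,721 is subject to coinsurance.
15% of £7,721 = £1,158.15 falls to the member.
That puts the member's cost at £4,100 + £1,158.15 = £5,258.15 before any cap.
Total out-of-pocket so far would be £200 + £5,258.15 = £5,458.15, below the £7,850 cap — no reduction.
The insurer covers the remainder: £11,821 − £5,258.15 = £6,562.85.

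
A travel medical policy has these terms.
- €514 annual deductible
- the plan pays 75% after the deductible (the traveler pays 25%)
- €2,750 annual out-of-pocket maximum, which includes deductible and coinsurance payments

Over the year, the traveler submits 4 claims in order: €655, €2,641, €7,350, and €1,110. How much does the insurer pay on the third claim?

€5,809.50

Claim 1 (€655): €514 to deductible, leaving €141; traveler's 25% is €35.25. Traveler owes €549.25 (running OOP €549.25). Insurer: €655 − €549.25 = €105.75.
Claim 2 (€2,641): deductible met; 25% of €2,641 = €660.25. Traveler pays €660.25; OOP now €1,209.50. Plan pays €2,641 − €660.25 = €1,980.75.
Claim 3 (€7,350): deductible already satisfied, so traveler's share is 25% × €7,350 = €1,837.50. Adding that to €1,209.50 gives €3,047, past the €2,750 cap; traveler pays only €2,750 − €1,209.50 = €1,540.50. Plan pays €7,350 − €1,540.50 = €5,809.50.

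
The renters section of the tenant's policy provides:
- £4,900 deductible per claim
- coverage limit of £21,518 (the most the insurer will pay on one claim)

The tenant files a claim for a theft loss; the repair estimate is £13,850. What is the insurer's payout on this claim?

£8,950

Less the £4,900 deductible: £13,850 − £4,900 = £8,950.
£8,950 ≤ £21,518, so the limit doesn't bind; insurer pays £8,950.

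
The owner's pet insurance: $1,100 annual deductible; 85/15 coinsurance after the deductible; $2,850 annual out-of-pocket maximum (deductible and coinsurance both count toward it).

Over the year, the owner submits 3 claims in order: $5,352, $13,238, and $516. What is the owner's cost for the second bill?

$1,112.20

#1 ($5,352): $1,100 to deductible, leaving $4,252; coinsurance $4,252 × 15% = $637.80. Owner pays $1,737.80; OOP now $1,737.80.
#2 ($13,238): deductible met; 15% of $13,238 = $1,985.70. That would push OOP to $3,723.50, over the $2,850 cap, so owner pays $2,850 − $1,737.80 = $1,112.20.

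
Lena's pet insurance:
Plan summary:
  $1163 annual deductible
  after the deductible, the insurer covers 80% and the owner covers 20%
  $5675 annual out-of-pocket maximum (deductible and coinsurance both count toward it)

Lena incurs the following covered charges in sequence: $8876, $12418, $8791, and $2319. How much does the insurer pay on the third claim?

$8305.20

Claim 1 — $8876: deductible takes $1163, $7713 remains; 20% of $7713 = $1542.60. Cost to owner: $2705.60. OOP to date $2705.60. Plan pays $8876 − $2705.60 = $6170.40.
Claim 2 — $12418: deductible already satisfied, so owner's share is 20% × $12418 = $2483.60. Owner owes $2483.60 (running OOP $5189.20). Plan pays $12418 − $2483.60 = $9934.40.
Claim 3 — $8791: deductible met; 20% of $8791 = $1758.20. Adding that to $5189.20 gives $6947.40, past the $5675 cap; owner pays only $5675 − $5189.20 = $485.80. Plan pays $8791 − $485.80 = $8305.20.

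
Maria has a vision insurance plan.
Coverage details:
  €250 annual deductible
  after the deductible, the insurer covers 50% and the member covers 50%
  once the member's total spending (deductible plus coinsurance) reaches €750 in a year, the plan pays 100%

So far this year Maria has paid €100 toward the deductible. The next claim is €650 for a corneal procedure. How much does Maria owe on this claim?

€400

Remaining deductible: €250 − €100 = €150.
That leaves €650 − €150 = €500 for coinsurance.
Member's 50% share of €500 is €250.
So the member owes €150 + €250 = €400 before any cap.
Total out-of-pocket so far would be €100 + €400 = €500, below the €750 cap — no reduction.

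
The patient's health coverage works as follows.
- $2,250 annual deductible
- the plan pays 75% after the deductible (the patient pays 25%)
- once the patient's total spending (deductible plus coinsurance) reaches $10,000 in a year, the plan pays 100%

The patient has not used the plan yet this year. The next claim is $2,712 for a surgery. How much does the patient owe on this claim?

$2,365.50

Deductible not yet touched, so the first $2,250 of the bill goes to the deductible.
After the $2,250 deductible portion, $2,712 − $2,250 = $462 is subject to coinsurance.
Coinsurance: $462 × 25% = $115.50.
Patient responsibility before any cap: $2,250 + $115.50 = $2,365.50.
Cumulative spending $0 + $2,365.50 = $2,365.50 stays under the $10,000 maximum.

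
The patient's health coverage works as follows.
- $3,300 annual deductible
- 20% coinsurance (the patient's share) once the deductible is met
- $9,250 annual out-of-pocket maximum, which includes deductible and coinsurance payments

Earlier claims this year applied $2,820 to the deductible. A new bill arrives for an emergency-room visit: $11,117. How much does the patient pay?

$2,607.40

Remaining deductible: $3,300 − $2,820 = $480.
The remaining $10,637 (= $11,117 − $480) moves to coinsurance.
Patient's 20% share of $10,637 is $2,127.40.
So the patient owes $480 + $2,127.40 = $2,607.40 before any cap.
Year-to-date out-of-pocket becomes $2,820 + $2,607.40 = $5,427.40, still under the $9,250 maximum, so no cap applies.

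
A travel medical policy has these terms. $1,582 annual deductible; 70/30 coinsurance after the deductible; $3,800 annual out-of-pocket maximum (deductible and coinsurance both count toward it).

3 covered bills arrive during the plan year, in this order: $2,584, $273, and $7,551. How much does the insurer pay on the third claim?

$5,715.50

Bill 1, $2,584: $1,582 finishes the deductible; $1,002 goes to coinsurance; traveler's 30% is $300.60. Cost to traveler: $1,882.60. OOP to date $1,882.60. Plan pays $2,584 − $1,882.60 = $701.40.
Bill 2, $273: deductible met; 30% of $273 = $81.90. Traveler owes $81.90 (running OOP $1,964.50). Plan pays $273 − $81.90 = $191.10.
Bill 3, $7,551: deductible already satisfied, so traveler's share is 30% × $7,551 = $2,265.30. Adding that to $1,964.50 gives $4,229.80, past the $3,800 cap; traveler pays only $3,800 − $1,964.50 = $1,835.50. Plan pays $7,551 − $1,835.50 = $5,715.50.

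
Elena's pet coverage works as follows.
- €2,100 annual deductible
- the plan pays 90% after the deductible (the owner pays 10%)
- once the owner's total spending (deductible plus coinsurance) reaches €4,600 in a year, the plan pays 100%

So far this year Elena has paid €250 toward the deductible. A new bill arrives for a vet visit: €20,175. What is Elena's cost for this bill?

Remaining deductible: €2,100 − €250 = €1,850.
That leaves €20,175 − €1,850 = €18,325 for coinsurance.
Owner's 10% share of €18,325 is €1,832.50.
So the owner owes €1,850 + €1,832.50 = €3,682.50 before any cap.
Cumulative spending €250 + €3,682.50 = €3,932.50 stays under the €4,600 maximum.

€3,682.50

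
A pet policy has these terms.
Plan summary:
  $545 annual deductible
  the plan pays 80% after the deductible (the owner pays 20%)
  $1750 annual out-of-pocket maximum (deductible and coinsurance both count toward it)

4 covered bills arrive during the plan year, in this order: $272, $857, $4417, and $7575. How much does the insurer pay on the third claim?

#1 ($272): entire amount goes to the deductible. Cost to owner: $272. OOP to date $272. Insurer: $272 − $272 = $0.
#2 ($857): deductible takes $273, $584 remains; coinsurance $584 × 20% = $116.80. Owner owes $389.80 (running OOP $661.80). Insurer: $857 − $389.80 = $467.20.
#3 ($4417): deductible met; 20% of $4417 = $883.40. Owner owes $883.40 (running OOP $1545.20). Plan pays $4417 − $883.40 = $3533.60.

$3533.60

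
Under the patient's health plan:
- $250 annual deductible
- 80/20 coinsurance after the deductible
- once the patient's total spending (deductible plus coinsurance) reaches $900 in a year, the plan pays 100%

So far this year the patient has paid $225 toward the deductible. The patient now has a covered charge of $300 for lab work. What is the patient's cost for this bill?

Remaining deductible: $250 − $225 = $25.
That leaves $300 − $25 = $275 for coinsurance.
20% of $275 = $55 falls to the patient.
Patient responsibility before any cap: $25 + $55 = $80.
Year-to-date out-of-pocket becomes $225 + $80 = $305, still under the $900 maximum, so no cap applies.

$80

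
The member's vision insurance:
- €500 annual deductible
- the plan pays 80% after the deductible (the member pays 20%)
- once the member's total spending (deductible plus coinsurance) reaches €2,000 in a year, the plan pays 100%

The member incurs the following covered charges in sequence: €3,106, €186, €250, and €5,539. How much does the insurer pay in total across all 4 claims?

Claim 1 (€3,106): €500 finishes the deductible; €2,606 goes to coinsurance; coinsurance €2,606 × 20% = €521.20. Cost to member: €1,021.20. OOP to date €1,021.20. Insurer: €3,106 − €1,021.20 = €2,084.80.
Claim 2 (€186): deductible met; 20% of €186 = €37.20. Cost to member: €37.20. OOP to date €1,058.40. Plan pays €186 − €37.20 = €148.80.
Claim 3 (€250): deductible already satisfied, so member's share is 20% × €250 = €50. Member owes €50 (running OOP €1,108.40). Insurer: €250 − €50 = €200.
Claim 4 (€5,539): deductible met; 20% of €5,539 = €1,107.80. Adding that to €1,108.40 gives €2,216.20, past the €2,000 cap; member pays only €2,000 − €1,108.40 = €891.60. Plan pays €5,539 − €891.60 = €4,647.40.
Insurer total: €2,084.80 + €148.80 + €200 + €4,647.40 = €7,081.

€7,081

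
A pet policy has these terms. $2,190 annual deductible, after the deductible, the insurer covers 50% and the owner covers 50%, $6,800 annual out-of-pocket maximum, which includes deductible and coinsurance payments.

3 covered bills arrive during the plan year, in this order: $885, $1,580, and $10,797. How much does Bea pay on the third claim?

#1 ($885): fully absorbed by the deductible. Cost to owner: $885. OOP to date $885.
#2 ($1,580): $1,305 finishes the deductible; $275 goes to coinsurance; owner's 50% is $137.50. Owner pays $1,442.50; OOP now $2,327.50.
#3 ($10,797): 50% coinsurance on $10,797 = $5,398.50. Adding that to $2,327.50 gives $7,726, past the $6,800 cap; owner pays only $6,800 − $2,327.50 = $4,472.50.

$4,472.50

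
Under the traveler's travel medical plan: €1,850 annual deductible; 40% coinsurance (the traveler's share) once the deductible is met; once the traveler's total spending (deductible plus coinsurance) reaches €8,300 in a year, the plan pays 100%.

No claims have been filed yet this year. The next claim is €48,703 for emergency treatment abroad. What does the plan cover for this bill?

Nothing has been paid toward the €1,850 deductible, so the first €1,850 of this charge is applied there.
After the €1,850 deductible portion, €48,703 − €1,850 = €46,853 is subject to coinsurance.
40% of €46,853 = €18,741.20 falls to the traveler.
So the traveler owes €1,850 + €18,741.20 = €20,591.20 before any cap.
Adding €20,591.20 to the €0 already spent would give €20,591.20, which exceeds the €8,300 cap; the traveler pays just €8,300 − €0 = €8,300.
Insurer pays the balance: €48,703 − €8,300 = €40,403.

€40,403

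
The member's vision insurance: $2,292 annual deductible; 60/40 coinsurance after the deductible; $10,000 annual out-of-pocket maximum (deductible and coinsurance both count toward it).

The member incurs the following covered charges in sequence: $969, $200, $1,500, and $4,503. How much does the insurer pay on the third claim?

$226.20

Claim 1 — $969: all of it applies to the deductible. Cost to member: $969. OOP to date $969. Plan pays $969 − $969 = $0.
Claim 2 — $200: all of it applies to the deductible. Member owes $200 (running OOP $1,169). Plan pays $200 − $200 = $0.
Claim 3 — $1,500: $1,123 to deductible, leaving $377; member's 40% is $150.80. Member pays $1,273.80; OOP now $2,442.80. Insurer: $1,500 − $1,273.80 = $226.20.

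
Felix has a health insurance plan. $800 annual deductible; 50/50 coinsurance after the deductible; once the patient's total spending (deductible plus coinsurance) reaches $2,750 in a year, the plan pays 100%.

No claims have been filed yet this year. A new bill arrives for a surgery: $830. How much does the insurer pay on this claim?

$15

Nothing has been paid toward the $800 deductible, so the first $800 of this charge is applied there.
That leaves $830 − $800 = $30 for coinsurance.
Coinsurance: $30 × 50% = $15.
So the patient owes $800 + $15 = $815 before any cap.
Total out-of-pocket so far would be $0 + $815 = $815, below the $2,750 cap — no reduction.
The plan picks up $830 − $815 = $15.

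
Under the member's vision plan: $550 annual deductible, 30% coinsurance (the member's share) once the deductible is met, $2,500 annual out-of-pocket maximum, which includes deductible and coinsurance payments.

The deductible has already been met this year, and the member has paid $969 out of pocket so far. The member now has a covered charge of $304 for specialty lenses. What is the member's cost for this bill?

The deductible is already satisfied, so the full bill goes to coinsurance.
Coinsurance: $304 × 30% = $91.20.
Total out-of-pocket so far would be $969 + $91.20 = $1,060.20, below the $2,500 cap — no reduction.

$91.20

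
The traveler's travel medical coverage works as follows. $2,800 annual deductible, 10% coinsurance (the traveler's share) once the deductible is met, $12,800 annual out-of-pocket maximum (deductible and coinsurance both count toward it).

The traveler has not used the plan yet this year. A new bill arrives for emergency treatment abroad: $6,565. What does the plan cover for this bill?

The full $2,800 deductible is still open; $2,800 of this bill applies to it.
After the $2,800 deductible portion, $6,565 − $2,800 = $3,765 is subject to coinsurance.
10% of $3,765 = $376.50 falls to the traveler.
That puts the traveler's cost at $2,800 + $376.50 = $3,176.50 before any cap.
Cumulative spending $0 + $3,176.50 = $3,176.50 stays under the $12,800 maximum.
Insurer pays the balance: $6,565 − $3,176.50 = $3,388.50.

$3,388.50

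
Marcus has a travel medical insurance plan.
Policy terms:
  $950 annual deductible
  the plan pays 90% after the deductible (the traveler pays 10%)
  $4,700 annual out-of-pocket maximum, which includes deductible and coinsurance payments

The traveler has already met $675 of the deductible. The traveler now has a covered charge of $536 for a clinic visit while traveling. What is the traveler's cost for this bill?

Deductible still to meet: $950 − $675 = $275.
That leaves $536 − $275 = $261 for coinsurance.
10% of $261 = $26.10 falls to the traveler.
Traveler responsibility before any cap: $275 + $26.10 = $301.10.
Total out-of-pocket so far would be $675 + $301.10 = $976.10, below the $4,700 cap — no reduction.

$301.10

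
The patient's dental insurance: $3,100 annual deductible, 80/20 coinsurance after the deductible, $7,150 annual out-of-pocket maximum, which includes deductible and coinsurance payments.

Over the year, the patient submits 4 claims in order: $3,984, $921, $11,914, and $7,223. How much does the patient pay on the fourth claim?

$1,306.20

#1 ($3,984): $3,100 to deductible, leaving $884; patient's 20% is $176.80. Cost to patient: $3,276.80. OOP to date $3,276.80.
#2 ($921): deductible already satisfied, so patient's share is 20% × $921 = $184.20. Patient pays $184.20; OOP now $3,461.
#3 ($11,914): 20% coinsurance on $11,914 = $2,382.80. Cost to patient: $2,382.80. OOP to date $5,843.80.
#4 ($7,223): deductible already satisfied, so patient's share is 20% × $7,223 = $1,444.60. That would push OOP to $7,288.40, over the $7,150 cap, so patient pays $7,150 − $5,843.80 = $1,306.20.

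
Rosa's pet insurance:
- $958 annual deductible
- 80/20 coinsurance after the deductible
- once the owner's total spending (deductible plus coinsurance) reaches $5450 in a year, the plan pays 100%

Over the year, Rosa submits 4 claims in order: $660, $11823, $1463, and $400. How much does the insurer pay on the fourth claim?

Bill 1, $660: fully absorbed by the deductible. Cost to owner: $660. OOP to date $660. Plan pays $660 − $660 = $0.
Bill 2, $11823: $298 to deductible, leaving $11525; coinsurance $11525 × 20% = $2305. Cost to owner: $2603. OOP to date $3263. Insurer: $11823 − $2603 = $9220.
Bill 3, $1463: 20% coinsurance on $1463 = $292.60. Owner owes $292.60 (running OOP $3555.60). Insurer: $1463 − $292.60 = $1170.40.
Bill 4, $400: deductible already satisfied, so owner's share is 20% × $400 = $80. Owner owes $80 (running OOP $3635.60). Insurer: $400 − $80 = $320.

$320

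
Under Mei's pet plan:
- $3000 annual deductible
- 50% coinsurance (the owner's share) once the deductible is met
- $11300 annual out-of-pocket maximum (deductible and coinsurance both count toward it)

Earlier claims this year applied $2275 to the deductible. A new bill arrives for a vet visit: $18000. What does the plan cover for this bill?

$8975

Deductible still to meet: $3000 − $2275 = $725.
After the $725 deductible portion, $18000 − $725 = $17275 is subject to coinsurance.
50% of $17275 = $8637.50 falls to the owner.
Owner responsibility before any cap: $725 + $8637.50 = $9362.50.
Adding $9362.50 to the $2275 already spent would give $11637.50, which exceeds the $11300 cap; the owner pays just $11300 − $2275 = $9025.
The plan picks up $18000 − $9025 = $8975.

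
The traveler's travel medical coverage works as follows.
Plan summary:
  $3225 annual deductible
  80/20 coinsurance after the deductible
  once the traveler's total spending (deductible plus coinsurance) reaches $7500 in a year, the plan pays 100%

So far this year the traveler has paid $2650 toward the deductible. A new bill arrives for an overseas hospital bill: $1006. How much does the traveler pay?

Remaining deductible: $3225 − $2650 = $575.
After the $575 deductible portion, $1006 − $575 = $431 is subject to coinsurance.
Traveler's 20% share of $431 is $86.20.
So the traveler owes $575 + $86.20 = $661.20 before any cap.
Cumulative spending $2650 + $661.20 = $3311.20 stays under the $7500 maximum.

$661.20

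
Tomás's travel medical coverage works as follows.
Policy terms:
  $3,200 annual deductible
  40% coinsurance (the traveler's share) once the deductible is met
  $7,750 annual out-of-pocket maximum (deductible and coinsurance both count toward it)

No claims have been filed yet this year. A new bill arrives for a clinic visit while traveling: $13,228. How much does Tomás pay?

Nothing has been paid toward the $3,200 deductible, so the first $3,200 of this charge is applied there.
The remaining $10,028 (= $13,228 − $3,200) moves to coinsurance.
40% of $10,028 = $4,011.20 falls to the traveler.
So the traveler owes $3,200 + $4,011.20 = $7,211.20 before any cap.
Cumulative spending $0 + $7,211.20 = $7,211.20 stays under the $7,750 maximum.

$7,211.20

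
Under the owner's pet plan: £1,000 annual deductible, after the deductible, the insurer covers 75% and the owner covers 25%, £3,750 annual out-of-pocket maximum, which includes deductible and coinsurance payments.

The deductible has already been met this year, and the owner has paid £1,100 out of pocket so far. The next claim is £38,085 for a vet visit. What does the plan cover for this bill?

£35,435

The deductible is already satisfied, so the full bill goes to coinsurance.
25% of £38,085 = £9,521.25 falls to the owner.
That would bring total out-of-pocket to £10,621.25, past the £3,750 cap. The owner is capped at £3,750 − £1,100 = £2,650 on this claim.
The plan picks up £38,085 − £2,650 = £35,435.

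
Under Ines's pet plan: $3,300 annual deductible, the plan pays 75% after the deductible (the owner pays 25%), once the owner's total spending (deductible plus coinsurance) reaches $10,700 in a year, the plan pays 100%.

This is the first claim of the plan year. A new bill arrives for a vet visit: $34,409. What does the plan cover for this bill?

$23,709

Nothing has been paid toward the $3,300 deductible, so the first $3,300 of this charge is applied there.
The remaining $31,109 (= $34,409 − $3,300) moves to coinsurance.
Owner's 25% share of $31,109 is $7,777.25.
Owner responsibility before any cap: $3,300 + $7,777.25 = $11,077.25.
Adding $11,077.25 to the $0 already spent would give $11,077.25, which exceeds the $10,700 cap; the owner pays just $10,700 − $0 = $10,700.
The insurer covers the remainder: $34,409 − $10,700 = $23,709.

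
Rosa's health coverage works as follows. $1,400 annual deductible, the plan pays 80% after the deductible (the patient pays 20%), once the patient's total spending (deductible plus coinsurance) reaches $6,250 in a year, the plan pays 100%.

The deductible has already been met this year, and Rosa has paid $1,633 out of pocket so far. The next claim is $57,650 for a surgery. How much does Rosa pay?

With the deductible met, the entire $57,650 is subject to coinsurance.
20% of $57,650 = $11,530 falls to the patient.
Adding $11,530 to the $1,633 already spent would give $13,163, which exceeds the $6,250 cap; the patient pays just $6,250 − $1,633 = $4,617.

$4,617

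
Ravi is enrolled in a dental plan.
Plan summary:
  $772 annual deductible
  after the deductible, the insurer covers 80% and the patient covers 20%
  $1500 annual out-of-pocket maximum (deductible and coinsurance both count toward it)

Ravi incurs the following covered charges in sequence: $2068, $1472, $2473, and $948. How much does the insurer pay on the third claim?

Claim 1 ($2068): $772 finishes the deductible; $1296 goes to coinsurance; 20% of $1296 = $259.20. Patient pays $1031.20; OOP now $1031.20. Insurer: $2068 − $1031.20 = $1036.80.
Claim 2 ($1472): 20% coinsurance on $1472 = $294.40. Patient owes $294.40 (running OOP $1325.60). Plan pays $1472 − $294.40 = $1177.60.
Claim 3 ($2473): 20% coinsurance on $2473 = $494.60. That would push OOP to $1820.20, over the $1500 cap, so patient pays $1500 − $1325.60 = $174.40. Insurer: $2473 − $174.40 = $2298.60.

$2298.60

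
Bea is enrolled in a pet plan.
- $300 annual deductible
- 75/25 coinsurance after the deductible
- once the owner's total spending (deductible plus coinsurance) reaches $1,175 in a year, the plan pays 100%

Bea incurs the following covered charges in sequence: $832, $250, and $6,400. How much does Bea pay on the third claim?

$679.50

Claim 1 ($832): deductible takes $300, $532 remains; coinsurance $532 × 25% = $133. Cost to owner: $433. OOP to date $433.
Claim 2 ($250): deductible already satisfied, so owner's share is 25% × $250 = $62.50. Owner pays $62.50; OOP now $495.50.
Claim 3 ($6,400): deductible met; 25% of $6,400 = $1,600. That would push OOP to $2,095.50, over the $1,175 cap, so owner pays $1,175 − $495.50 = $679.50.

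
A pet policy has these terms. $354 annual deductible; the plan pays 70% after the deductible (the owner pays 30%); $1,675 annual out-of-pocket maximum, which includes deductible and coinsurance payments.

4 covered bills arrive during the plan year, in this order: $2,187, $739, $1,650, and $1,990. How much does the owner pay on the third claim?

$495

Claim 1 — $2,187: $354 to deductible, leaving $1,833; 30% of $1,833 = $549.90. Owner owes $903.90 (running OOP $903.90).
Claim 2 — $739: 30% coinsurance on $739 = $221.70. Owner owes $221.70 (running OOP $1,125.60).
Claim 3 — $1,650: deductible met; 30% of $1,650 = $495. Owner owes $495 (running OOP $1,620.60).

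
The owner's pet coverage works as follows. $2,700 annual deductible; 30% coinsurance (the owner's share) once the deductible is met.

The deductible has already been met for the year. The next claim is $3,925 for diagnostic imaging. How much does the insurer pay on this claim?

With the deductible met, the entire $3,925 is subject to coinsurance.
30% of $3,925 = $1,177.50 falls to the owner.
The insurer covers the remainder: $3,925 − $1,177.50 = $2,747.50.

$2,747.50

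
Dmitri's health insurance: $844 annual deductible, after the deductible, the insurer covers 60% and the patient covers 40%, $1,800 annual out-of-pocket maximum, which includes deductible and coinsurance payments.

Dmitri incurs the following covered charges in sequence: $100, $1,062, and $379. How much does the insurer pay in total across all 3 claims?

$418.20

Bill 1, $100: entire amount goes to the deductible. Patient owes $100 (running OOP $100). Plan pays $100 − $100 = $0.
Bill 2, $1,062: $744 to deductible, leaving $318; coinsurance $318 × 40% = $127.20. Cost to patient: $871.20. OOP to date $971.20. Plan pays $1,062 − $871.20 = $190.80.
Bill 3, $379: deductible met; 40% of $379 = $151.60. Patient pays $151.60; OOP now $1,122.80. Plan pays $379 − $151.60 = $227.40.
Insurer total: $0 + $190.80 + $227.40 = $418.20.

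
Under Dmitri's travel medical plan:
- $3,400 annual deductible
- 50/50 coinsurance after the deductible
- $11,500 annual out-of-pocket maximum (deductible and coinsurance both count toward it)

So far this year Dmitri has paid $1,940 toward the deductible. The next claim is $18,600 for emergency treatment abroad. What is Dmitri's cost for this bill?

$9,560

$1,940 of the $3,400 deductible is already met, leaving $1,460.
The remaining $17,140 (= $18,600 − $1,460) moves to coinsurance.
Traveler's 50% share of $17,140 is $8,570.
That puts the traveler's cost at $1,460 + $8,570 = $10,030 before any cap.
Adding $10,030 to the $1,940 already spent would give $11,970, which exceeds the $11,500 cap; the traveler pays just $11,500 − $1,940 = $9,560.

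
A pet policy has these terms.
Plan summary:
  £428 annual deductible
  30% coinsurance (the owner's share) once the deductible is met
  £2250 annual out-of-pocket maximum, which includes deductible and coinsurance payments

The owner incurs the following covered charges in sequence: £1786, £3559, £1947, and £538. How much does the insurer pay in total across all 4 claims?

£5580

Claim 1 (£1786): £428 finishes the deductible; £1358 goes to coinsurance; coinsurance £1358 × 30% = £407.40. Owner pays £835.40; OOP now £835.40. Insurer: £1786 − £835.40 = £950.60.
Claim 2 (£3559): 30% coinsurance on £3559 = £1067.70. Cost to owner: £1067.70. OOP to date £1903.10. Insurer: £3559 − £1067.70 = £2491.30.
Claim 3 (£1947): 30% coinsurance on £1947 = £584.10. OOP would hit £2487.20 > £2250, so the cap limits the owner to £2250 − £1903.10 = £346.90. Insurer: £1947 − £346.90 = £1600.10.
Claim 4 (£538): 30% coinsurance on £538 = £161.40. That would push OOP to £2411.40, over the £2250 cap, so owner pays £2250 − £2250 = £0. Insurer: £538 − £0 = £538.
Insurer total: £950.60 + £2491.30 + £1600.10 + £538 = £5580.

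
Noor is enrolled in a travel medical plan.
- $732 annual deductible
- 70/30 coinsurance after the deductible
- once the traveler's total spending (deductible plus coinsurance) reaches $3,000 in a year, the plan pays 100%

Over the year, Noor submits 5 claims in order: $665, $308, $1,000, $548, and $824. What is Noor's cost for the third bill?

$300

#1 ($665): entire amount goes to the deductible. Cost to traveler: $665. OOP to date $665.
#2 ($308): $67 finishes the deductible; $241 goes to coinsurance; traveler's 30% is $72.30. Cost to traveler: $139.30. OOP to date $804.30.
#3 ($1,000): 30% coinsurance on $1,000 = $300. Cost to traveler: $300. OOP to date $1,104.30.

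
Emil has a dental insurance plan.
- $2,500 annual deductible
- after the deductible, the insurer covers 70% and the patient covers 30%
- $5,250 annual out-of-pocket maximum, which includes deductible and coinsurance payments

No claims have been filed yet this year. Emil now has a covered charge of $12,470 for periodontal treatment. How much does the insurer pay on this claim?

The full $2,500 deductible is still open; $2,500 of this bill applies to it.
That leaves $12,470 − $2,500 = $9,970 for coinsurance.
30% of $9,970 = $2,991 falls to the patient.
Patient responsibility before any cap: $2,500 + $2,991 = $5,491.
That would bring total out-of-pocket to $5,491, past the $5,250 cap. The patient is capped at $5,250 − $0 = $5,250 on this claim.
The plan picks up $12,470 − $5,250 = $7,220.

$7,220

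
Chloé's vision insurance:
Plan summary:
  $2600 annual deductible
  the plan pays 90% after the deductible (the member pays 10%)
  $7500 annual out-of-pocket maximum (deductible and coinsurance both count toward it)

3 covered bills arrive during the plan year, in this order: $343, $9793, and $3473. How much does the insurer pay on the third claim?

$3125.70

Bill 1, $343: all of it applies to the deductible. Cost to member: $343. OOP to date $343. Insurer: $343 − $343 = $0.
Bill 2, $9793: deductible takes $2257, $7536 remains; member's 10% is $753.60. Member pays $3010.60; OOP now $3353.60. Plan pays $9793 − $3010.60 = $6782.40.
Bill 3, $3473: deductible met; 10% of $3473 = $347.30. Member owes $347.30 (running OOP $3700.90). Insurer: $3473 − $347.30 = $3125.70.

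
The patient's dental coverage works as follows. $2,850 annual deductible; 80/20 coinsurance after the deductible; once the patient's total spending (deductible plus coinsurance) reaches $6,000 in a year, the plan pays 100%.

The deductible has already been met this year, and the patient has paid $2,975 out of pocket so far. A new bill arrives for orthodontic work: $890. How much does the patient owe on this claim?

$178

The deductible is already satisfied, so the full bill goes to coinsurance.
Patient's 20% share of $890 is $178.
Total out-of-pocket so far would be $2,975 + $178 = $3,153, below the $6,000 cap — no reduction.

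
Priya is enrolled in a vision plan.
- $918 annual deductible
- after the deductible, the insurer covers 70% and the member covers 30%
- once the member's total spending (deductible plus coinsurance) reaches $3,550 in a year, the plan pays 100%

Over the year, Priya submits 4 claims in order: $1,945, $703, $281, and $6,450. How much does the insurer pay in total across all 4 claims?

Claim 1 ($1,945): $918 finishes the deductible; $1,027 goes to coinsurance; coinsurance $1,027 × 30% = $308.10. Cost to member: $1,226.10. OOP to date $1,226.10. Insurer: $1,945 − $1,226.10 = $718.90.
Claim 2 ($703): deductible already satisfied, so member's share is 30% × $703 = $210.90. Cost to member: $210.90. OOP to date $1,437. Insurer: $703 − $210.90 = $492.10.
Claim 3 ($281): 30% coinsurance on $281 = $84.30. Member pays $84.30; OOP now $1,521.30. Insurer: $281 − $84.30 = $196.70.
Claim 4 ($6,450): deductible already satisfied, so member's share is 30% × $6,450 = $1,935. Cost to member: $1,935. OOP to date $3,456.30. Plan pays $6,450 − $1,935 = $4,515.
Insurer total: $718.90 + $492.10 + $196.70 + $4,515 = $5,922.70.

$5,922.70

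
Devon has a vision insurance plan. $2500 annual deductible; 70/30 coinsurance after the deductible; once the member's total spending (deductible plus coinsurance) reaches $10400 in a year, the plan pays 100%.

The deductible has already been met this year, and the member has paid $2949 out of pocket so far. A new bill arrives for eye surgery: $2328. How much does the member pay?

$698.40

With the deductible met, the entire $2328 is subject to coinsurance.
Member's 30% share of $2328 is $698.40.
Year-to-date out-of-pocket becomes $2949 + $698.40 = $3647.40, still under the $10400 maximum, so no cap applies.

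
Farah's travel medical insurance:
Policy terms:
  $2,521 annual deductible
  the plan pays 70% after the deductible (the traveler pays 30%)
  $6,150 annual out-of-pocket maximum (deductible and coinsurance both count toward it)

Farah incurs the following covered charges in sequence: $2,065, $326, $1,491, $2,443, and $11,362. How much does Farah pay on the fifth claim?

$2,487.80

Claim 1 — $2,065: all of it applies to the deductible. Traveler owes $2,065 (running OOP $2,065).
Claim 2 — $326: fully absorbed by the deductible. Cost to traveler: $326. OOP to date $2,391.
Claim 3 — $1,491: $130 to deductible, leaving $1,361; traveler's 30% is $408.30. Traveler pays $538.30; OOP now $2,929.30.
Claim 4 — $2,443: 30% coinsurance on $2,443 = $732.90. Traveler owes $732.90 (running OOP $3,662.20).
Claim 5 — $11,362: deductible met; 30% of $11,362 = $3,408.60. Adding that to $3,662.20 gives $7,070.80, past the $6,150 cap; traveler pays only $6,150 − $3,662.20 = $2,487.80.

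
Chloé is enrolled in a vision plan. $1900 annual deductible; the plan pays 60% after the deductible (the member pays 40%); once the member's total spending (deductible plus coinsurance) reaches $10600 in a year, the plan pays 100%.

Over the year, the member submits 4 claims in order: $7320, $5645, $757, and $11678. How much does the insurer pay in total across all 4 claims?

Claim 1 — $7320: $1900 finishes the deductible; $5420 goes to coinsurance; coinsurance $5420 × 40% = $2168. Member pays $4068; OOP now $4068. Plan pays $7320 − $4068 = $3252.
Claim 2 — $5645: deductible met; 40% of $5645 = $2258. Member pays $2258; OOP now $6326. Plan pays $5645 − $2258 = $3387.
Claim 3 — $757: deductible already satisfied, so member's share is 40% × $757 = $302.80. Member pays $302.80; OOP now $6628.80. Insurer: $757 − $302.80 = $454.20.
Claim 4 — $11678: deductible met; 40% of $11678 = $4671.20. OOP would hit $11300 > $10600, so the cap limits the member to $10600 − $6628.80 = $3971.20. Insurer: $11678 − $3971.20 = $7706.80.
Insurer total: $3252 + $3387 + $454.20 + $7706.80 = $14800.

$14800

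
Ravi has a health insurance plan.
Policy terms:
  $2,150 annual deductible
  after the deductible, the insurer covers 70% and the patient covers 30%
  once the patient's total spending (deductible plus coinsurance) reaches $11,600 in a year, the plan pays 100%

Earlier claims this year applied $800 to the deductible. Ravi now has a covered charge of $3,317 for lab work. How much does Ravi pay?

$1,940.10

$800 of the $2,150 deductible is already met, leaving $1,350.
After the $1,350 deductible portion, $3,317 − $1,350 = $1,967 is subject to coinsurance.
30% of $1,967 = $590.10 falls to the patient.
That puts the patient's cost at $1,350 + $590.10 = $1,940.10 before any cap.
Total out-of-pocket so far would be $800 + $1,940.10 = $2,740.10, below the $11,600 cap — no reduction.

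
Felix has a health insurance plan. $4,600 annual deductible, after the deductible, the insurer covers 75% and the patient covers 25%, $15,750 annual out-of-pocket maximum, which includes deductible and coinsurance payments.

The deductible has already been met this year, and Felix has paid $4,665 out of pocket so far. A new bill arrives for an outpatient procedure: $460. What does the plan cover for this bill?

With the deductible met, the entire $460 is subject to coinsurance.
Patient's 25% share of $460 is $115.
Cumulative spending $4,665 + $115 = $4,780 stays under the $15,750 maximum.
The plan picks up $460 − $115 = $345.

$345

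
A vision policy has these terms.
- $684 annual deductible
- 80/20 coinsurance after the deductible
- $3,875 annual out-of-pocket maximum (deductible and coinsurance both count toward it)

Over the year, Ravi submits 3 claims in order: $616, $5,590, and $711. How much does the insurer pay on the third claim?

$568.80

Claim 1 — $616: entire amount goes to the deductible. Member owes $616 (running OOP $616). Insurer: $616 − $616 = $0.
Claim 2 — $5,590: $68 finishes the deductible; $5,522 goes to coinsurance; 20% of $5,522 = $1,104.40. Member owes $1,172.40 (running OOP $1,788.40). Plan pays $5,590 − $1,172.40 = $4,417.60.
Claim 3 — $711: 20% coinsurance on $711 = $142.20. Member owes $142.20 (running OOP $1,930.60). Plan pays $711 − $142.20 = $568.80.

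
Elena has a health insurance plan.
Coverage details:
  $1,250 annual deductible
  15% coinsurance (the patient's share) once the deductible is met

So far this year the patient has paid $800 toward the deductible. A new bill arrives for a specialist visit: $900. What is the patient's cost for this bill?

$517.50

Remaining deductible: $1,250 − $800 = $450.
That leaves $900 − $450 = $450 for coinsurance.
Patient's 15% share of $450 is $67.50.
Patient responsibility: $450 + $67.50 = $517.50.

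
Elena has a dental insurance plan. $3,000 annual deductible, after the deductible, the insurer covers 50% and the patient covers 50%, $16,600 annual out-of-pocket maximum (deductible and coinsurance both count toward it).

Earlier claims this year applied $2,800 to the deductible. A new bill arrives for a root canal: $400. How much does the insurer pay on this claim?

$100

Deductible still to meet: $3,000 − $2,800 = $200.
The remaining $200 (= $400 − $200) moves to coinsurance.
50% of $200 = $100 falls to the patient.
So the patient owes $200 + $100 = $300 before any cap.
Cumulative spending $2,800 + $300 = $3,100 stays under the $16,600 maximum.
The insurer covers the remainder: $400 − $300 = $100.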